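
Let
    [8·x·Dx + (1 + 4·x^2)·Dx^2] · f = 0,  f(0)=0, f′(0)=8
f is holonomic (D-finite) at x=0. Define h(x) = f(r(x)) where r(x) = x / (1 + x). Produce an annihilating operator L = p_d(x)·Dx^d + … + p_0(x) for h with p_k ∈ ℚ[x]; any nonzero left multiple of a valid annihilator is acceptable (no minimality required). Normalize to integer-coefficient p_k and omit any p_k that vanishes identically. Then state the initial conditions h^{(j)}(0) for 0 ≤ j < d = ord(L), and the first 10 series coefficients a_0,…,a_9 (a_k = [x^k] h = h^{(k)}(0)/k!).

L = (2 + 10·x)·Dx + (1 + 2·x + 5·x^2)·Dx^2  (order 2).
h: a_k = 0, 8, -8, -8/3, 24, -152/5, -88/3, 1112/7, -168, -2872/9, …
ICs: h(0) = 0, h′(0) = 8.

f: a_k = 0, 8, 0, -32/3, 0, 128/5, 0, -512/7, 0, 2048/9, …
Change of var in L_f (x↦r) gives L₀.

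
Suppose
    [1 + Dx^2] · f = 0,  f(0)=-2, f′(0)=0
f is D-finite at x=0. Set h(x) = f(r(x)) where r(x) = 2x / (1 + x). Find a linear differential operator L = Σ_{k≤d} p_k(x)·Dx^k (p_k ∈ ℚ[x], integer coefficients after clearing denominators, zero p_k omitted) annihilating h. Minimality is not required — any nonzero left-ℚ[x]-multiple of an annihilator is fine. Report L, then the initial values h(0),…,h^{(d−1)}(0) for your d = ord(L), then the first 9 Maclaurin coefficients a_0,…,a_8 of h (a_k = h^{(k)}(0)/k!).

f: a_k = -2, 0, 1, 0, -1/12, 0, 1/360, 0, -1/20160, …
Substitute x→r, Dx→(1/r')Dx; clear ⇒ L₀.
L = 4 + (2 + 6·x + 6·x^2 + 2·x^3)·Dx + (1 + 4·x + 6·x^2 + 4·x^3 + x^4)·Dx^2  (order 2).
h: a_k = -2, 0, 4, -8, 32/3, -32/3, 308/45, 8/5, -4708/315, …
ICs: h(0) = -2, h′(0) = 0.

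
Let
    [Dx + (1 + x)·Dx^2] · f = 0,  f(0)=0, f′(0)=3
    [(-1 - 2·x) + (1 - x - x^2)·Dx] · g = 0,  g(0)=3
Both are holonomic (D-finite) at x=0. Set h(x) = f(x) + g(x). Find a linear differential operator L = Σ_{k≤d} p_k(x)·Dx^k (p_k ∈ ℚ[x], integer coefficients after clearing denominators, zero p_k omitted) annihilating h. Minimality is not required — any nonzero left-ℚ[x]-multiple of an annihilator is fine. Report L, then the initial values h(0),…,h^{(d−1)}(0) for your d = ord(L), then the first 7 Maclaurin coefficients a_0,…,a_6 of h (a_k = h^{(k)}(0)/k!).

L = (-26 - 70·x - 76·x^2 - 36·x^3 - 12·x^4)·Dx + (-16 - 84·x - 160·x^2 - 144·x^3 - 74·x^4 - 20·x^5)·Dx^2 + (5 + 11·x - x^2 - 23·x^3 - 29·x^4 - 17·x^5 - 4·x^6)·Dx^3  (order 3).
h: a_k = 3, 6, 9/2, 10, 57/4, 123/5, 77/2, …
ICs: h(0) = 3, h′(0) = 6, h′′(0) = 9.

f: a_k = 0, 3, -3/2, 1, -3/4, 3/5, -1/2, …
g: a_k = 3, 3, 6, 9, 15, 24, 39, …
L₀ := lclm(L_f,L_g); ord L₀ ≤ 2+1.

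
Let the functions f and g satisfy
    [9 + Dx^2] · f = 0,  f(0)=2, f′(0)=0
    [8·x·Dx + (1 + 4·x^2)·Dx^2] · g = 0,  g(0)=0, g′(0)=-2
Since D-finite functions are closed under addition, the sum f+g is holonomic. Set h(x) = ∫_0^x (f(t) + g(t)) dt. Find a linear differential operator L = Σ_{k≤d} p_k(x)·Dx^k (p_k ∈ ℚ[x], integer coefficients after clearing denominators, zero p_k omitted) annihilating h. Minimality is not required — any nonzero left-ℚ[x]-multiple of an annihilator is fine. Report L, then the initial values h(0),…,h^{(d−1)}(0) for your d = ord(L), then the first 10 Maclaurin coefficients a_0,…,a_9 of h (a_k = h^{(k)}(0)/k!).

L = (-2808·x + 19008·x^3 + 10368·x^5)·Dx^2 + (9 + 1548·x^2 + 7344·x^4 + 5184·x^6)·Dx^3 + (-312·x + 2112·x^3 + 1152·x^5)·Dx^4 + (1 + 172·x^2 + 816·x^4 + 576·x^6)·Dx^5  (order 5).
h: a_k = 0, 2, -1, -3, 2/3, 27/20, -16/15, -81/280, 16/7, 81/2240, …
ICs: h(0) = 0, h′(0) = 2, h′′(0) = -2, h′′′(0) = -18, h′′′′(0) = 16.

f: a_k = 2, 0, -9, 0, 27/4, 0, -81/40, 0, 729/2240, 0, …
g: a_k = 0, -2, 0, 8/3, 0, -32/5, 0, 128/7, 0, -512/9, …
Sum ⇒ L₀ = lclm(L_f,L_g) in ℚ(x)⟨Dx⟩.
h=∫h₀ ⇒ L = L₀·Dx.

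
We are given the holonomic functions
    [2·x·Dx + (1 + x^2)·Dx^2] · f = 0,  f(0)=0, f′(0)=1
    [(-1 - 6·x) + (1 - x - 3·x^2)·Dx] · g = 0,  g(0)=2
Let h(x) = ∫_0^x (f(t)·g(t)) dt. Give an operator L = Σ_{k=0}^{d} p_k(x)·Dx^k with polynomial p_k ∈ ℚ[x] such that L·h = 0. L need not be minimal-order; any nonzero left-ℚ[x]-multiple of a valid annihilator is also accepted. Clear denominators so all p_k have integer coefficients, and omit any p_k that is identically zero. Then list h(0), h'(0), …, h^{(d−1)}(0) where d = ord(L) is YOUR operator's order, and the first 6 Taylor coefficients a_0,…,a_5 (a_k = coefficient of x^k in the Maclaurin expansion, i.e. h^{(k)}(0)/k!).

f: a_k = 0, 1, 0, -1/3, 0, 1/5, …
g: a_k = 2, 2, 8, 14, 38, 80, …
h₀=f·g: eliminate ⇒ L₀, order ≤ 2·1.
Integrate: L := L₀·Dx.
L = (6 + 2·x + 18·x^2)·Dx + (2 + 10·x + 4·x^2 + 18·x^3)·Dx^2 + (-1 + x + 2·x^2 + x^3 + 3·x^4)·Dx^3  (order 3).
h: a_k = 0, 0, 1, 2/3, 11/6, 8/3, …
ICs: h(0) = 0, h′(0) = 0, h′′(0) = 2.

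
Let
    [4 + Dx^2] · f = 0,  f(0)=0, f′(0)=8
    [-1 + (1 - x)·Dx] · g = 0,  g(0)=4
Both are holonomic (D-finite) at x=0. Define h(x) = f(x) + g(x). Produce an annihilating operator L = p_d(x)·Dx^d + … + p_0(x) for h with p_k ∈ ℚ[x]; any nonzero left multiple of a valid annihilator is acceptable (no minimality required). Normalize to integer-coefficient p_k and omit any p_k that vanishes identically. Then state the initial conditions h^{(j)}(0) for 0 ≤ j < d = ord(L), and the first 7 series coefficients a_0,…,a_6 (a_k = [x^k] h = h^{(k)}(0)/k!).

L = (-20 + 16·x - 8·x^2) + (12 - 28·x + 24·x^2 - 8·x^3)·Dx + (-5 + 4·x - 2·x^2)·Dx^2 + (3 - 7·x + 6·x^2 - 2·x^3)·Dx^3  (order 3).
h: a_k = 4, 12, 4, -4/3, 4, 76/15, 4, …
ICs: h(0) = 4, h′(0) = 12, h′′(0) = 8.

f: a_k = 0, 8, 0, -16/3, 0, 16/15, 0, …
g: a_k = 4, 4, 4, 4, 4, 4, 4, …
f+g: L₀ = lclm(L_f,L_g), ord ≤ 2+1.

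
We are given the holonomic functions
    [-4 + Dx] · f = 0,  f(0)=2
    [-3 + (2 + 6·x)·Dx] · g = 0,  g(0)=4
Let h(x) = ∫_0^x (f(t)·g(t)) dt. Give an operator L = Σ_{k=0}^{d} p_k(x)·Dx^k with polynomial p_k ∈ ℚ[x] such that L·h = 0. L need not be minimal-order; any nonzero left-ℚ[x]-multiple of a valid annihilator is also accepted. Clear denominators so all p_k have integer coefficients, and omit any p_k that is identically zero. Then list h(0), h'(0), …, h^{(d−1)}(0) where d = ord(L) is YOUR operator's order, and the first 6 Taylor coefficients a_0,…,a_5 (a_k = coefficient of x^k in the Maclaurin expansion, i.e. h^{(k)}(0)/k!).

L = (-11 - 24·x)·Dx + (2 + 6·x)·Dx^2  (order 2).
h: a_k = 0, 8, 22, 103/3, 953/24, 8161/240, …
ICs: h(0) = 0, h′(0) = 8.

f: a_k = 2, 8, 16, 64/3, 64/3, 256/15, …
g: a_k = 4, 6, -9/2, 27/4, -405/32, 1701/64, …
Product ⇒ symmetric product L₀, ord ≤ 1.
Integrate: L := L₀·Dx.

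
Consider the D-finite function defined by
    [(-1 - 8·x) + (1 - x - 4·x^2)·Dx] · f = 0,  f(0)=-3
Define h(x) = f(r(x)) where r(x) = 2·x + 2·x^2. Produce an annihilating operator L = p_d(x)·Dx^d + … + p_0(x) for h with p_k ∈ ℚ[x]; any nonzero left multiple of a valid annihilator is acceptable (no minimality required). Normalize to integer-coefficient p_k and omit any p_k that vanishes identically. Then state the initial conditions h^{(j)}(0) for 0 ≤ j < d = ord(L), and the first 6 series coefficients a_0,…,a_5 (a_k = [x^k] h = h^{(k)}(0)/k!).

L = (2 + 36·x + 96·x^2 + 64·x^3) + (-1 + 2·x + 18·x^2 + 32·x^3 + 16·x^4)·Dx  (order 1).
h: a_k = -3, -6, -66, -336, -2100, -12456, …
ICs: h(0) = -3.

f: a_k = -3, -3, -15, -27, -87, -195, …
f∘r: x↦r, Dx↦Dx/r' in L_f ⇒ L₀.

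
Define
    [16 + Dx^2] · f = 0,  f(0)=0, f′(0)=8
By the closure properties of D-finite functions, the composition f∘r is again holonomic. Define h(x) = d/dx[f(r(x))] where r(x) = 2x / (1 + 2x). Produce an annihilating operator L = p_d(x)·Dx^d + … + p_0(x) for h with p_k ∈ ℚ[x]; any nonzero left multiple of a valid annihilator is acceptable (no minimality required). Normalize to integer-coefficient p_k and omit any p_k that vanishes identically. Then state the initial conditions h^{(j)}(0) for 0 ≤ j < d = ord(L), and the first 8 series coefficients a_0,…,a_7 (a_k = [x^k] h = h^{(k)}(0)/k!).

f: a_k = 0, 8, 0, -64/3, 0, 256/15, 0, -2048/315, …
Change of var in L_f (x↦r) gives L₀.
h=h₀': d/dx-closure on L₀ ⇒ L.
L = (88 + 96·x + 96·x^2) + (12 + 72·x + 144·x^2 + 96·x^3)·Dx + (1 + 8·x + 24·x^2 + 32·x^3 + 16·x^4)·Dx^2  (order 2).
h: a_k = 16, -64, -320, 3584, -49408/3, 46080, -2520064/45, -10305536/45, …
ICs: h(0) = 16, h′(0) = -64.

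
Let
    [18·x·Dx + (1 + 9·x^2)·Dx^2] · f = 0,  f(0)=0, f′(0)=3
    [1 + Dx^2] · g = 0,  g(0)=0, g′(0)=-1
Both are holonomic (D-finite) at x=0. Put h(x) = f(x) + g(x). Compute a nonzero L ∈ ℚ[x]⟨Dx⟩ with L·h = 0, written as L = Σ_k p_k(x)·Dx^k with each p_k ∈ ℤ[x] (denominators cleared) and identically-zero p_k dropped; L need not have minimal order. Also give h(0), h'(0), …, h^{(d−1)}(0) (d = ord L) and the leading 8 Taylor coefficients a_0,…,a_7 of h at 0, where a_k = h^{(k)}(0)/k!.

L = (-1926·x + 17820·x^3 + 1458·x^5)·Dx + (-17 + 351·x^2 + 4617·x^4 + 729·x^6)·Dx^2 + (-1926·x + 17820·x^3 + 1458·x^5)·Dx^3 + (-17 + 351·x^2 + 4617·x^4 + 729·x^6)·Dx^4  (order 4).
h: a_k = 0, 2, 0, -53/6, 0, 5831/120, 0, -1574639/5040, …
ICs: h(0) = 0, h′(0) = 2, h′′(0) = 0, h′′′(0) = -53.

f: a_k = 0, 3, 0, -9, 0, 243/5, 0, -2187/7, …
g: a_k = 0, -1, 0, 1/6, 0, -1/120, 0, 1/5040, …
h₀=f+g: left-lcm gives L₀, ord ≤ 4.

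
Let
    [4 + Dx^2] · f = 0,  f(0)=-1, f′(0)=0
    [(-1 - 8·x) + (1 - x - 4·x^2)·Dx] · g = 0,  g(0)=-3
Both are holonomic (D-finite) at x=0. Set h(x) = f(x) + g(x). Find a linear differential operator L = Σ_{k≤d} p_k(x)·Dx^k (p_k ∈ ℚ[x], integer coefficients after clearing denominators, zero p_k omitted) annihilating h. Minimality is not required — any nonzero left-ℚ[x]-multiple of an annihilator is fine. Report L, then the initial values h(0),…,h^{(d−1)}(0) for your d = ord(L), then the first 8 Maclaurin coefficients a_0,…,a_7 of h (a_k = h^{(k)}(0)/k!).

L = (-116 - 1008·x - 968·x^2 - 2688·x^3 - 640·x^4 - 1024·x^5) + (28 + 4·x - 8·x^2 - 200·x^3 - 480·x^4 - 384·x^5 - 512·x^6)·Dx + (-29 - 252·x - 242·x^2 - 672·x^3 - 160·x^4 - 256·x^5)·Dx^2 + (7 + x - 2·x^2 - 50·x^3 - 120·x^4 - 96·x^5 - 128·x^6)·Dx^3  (order 3).
h: a_k = -4, -3, -13, -27, -263/3, -195, -24431/45, -1323, …
ICs: h(0) = -4, h′(0) = -3, h′′(0) = -26.

f: a_k = -1, 0, 2, 0, -2/3, 0, 4/45, 0, …
g: a_k = -3, -3, -15, -27, -87, -195, -543, -1323, …
f+g: L₀ = lclm(L_f,L_g), ord ≤ 2+1.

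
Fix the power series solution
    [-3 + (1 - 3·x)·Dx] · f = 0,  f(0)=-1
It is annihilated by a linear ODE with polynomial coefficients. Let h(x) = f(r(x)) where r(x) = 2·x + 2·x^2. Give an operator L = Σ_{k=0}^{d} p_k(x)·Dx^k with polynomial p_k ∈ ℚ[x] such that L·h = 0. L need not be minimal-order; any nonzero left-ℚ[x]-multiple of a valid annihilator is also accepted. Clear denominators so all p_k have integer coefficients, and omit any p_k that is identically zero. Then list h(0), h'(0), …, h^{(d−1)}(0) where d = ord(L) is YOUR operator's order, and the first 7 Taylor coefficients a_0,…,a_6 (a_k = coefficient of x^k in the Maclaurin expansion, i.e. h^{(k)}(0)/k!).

f: a_k = -1, -3, -9, -27, -81, -243, -729, …
h₀=f(r): pull back L_f along r ⇒ L₀.
L = (6 + 12·x) + (-1 + 6·x + 6·x^2)·Dx  (order 1).
h: a_k = -1, -6, -42, -288, -1980, -13608, -93528, …
ICs: h(0) = -1.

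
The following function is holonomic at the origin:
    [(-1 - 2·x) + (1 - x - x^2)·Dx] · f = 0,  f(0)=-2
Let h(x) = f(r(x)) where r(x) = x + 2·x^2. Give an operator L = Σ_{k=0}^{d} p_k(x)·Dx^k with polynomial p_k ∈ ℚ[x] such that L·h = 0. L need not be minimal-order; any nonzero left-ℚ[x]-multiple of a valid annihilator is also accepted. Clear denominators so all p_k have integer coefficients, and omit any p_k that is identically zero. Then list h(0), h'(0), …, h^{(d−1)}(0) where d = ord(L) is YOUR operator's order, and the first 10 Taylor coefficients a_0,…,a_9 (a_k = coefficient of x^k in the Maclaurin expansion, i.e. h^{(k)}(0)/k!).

f: a_k = -2, -2, -4, -6, -10, -16, -26, -42, -68, -110, …
f∘r: x↦r, Dx↦Dx/r' in L_f ⇒ L₀.
L = (1 + 6·x + 12·x^2 + 16·x^3) + (-1 + x + 3·x^2 + 4·x^3 + 4·x^4)·Dx  (order 1).
h: a_k = -2, -2, -8, -22, -62, -168, -474, -1314, -3656, -10166, …
ICs: h(0) = -2.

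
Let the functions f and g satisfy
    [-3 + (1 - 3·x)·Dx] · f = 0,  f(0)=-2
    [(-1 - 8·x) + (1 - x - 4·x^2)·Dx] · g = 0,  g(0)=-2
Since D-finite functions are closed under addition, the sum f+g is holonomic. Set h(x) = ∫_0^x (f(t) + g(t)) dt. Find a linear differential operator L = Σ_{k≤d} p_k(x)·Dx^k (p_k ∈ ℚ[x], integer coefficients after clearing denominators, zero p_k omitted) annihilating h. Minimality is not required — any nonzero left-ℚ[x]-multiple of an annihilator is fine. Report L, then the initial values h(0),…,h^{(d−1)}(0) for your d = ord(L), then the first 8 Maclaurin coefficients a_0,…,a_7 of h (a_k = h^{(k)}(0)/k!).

L = (6 - 72·x + 144·x^2 - 144·x^3)·Dx + (4 - 84·x^2 + 252·x^3 - 288·x^4)·Dx^2 + (-1 + 8·x - 21·x^2 + 8·x^3 + 54·x^4 - 72·x^5)·Dx^3  (order 3).
h: a_k = 0, -4, -4, -28/3, -18, -44, -308/3, -260, …
ICs: h(0) = 0, h′(0) = -4, h′′(0) = -8.

f: a_k = -2, -6, -18, -54, -162, -486, -1458, -4374, …
g: a_k = -2, -2, -10, -18, -58, -130, -362, -882, …
f+g: L₀ = lclm(L_f,L_g), ord ≤ 1+1.
Integrate: L := L₀·Dx.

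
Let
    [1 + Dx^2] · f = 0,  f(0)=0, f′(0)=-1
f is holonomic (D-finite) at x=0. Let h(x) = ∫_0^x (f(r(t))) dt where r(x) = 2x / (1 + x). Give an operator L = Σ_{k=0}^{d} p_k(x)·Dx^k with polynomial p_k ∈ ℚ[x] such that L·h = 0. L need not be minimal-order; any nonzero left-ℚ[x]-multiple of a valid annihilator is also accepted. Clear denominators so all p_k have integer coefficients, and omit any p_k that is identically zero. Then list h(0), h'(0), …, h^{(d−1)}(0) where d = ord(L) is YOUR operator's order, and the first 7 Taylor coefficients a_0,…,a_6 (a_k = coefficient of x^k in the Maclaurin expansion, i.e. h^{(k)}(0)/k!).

L = 4·Dx + (2 + 6·x + 6·x^2 + 2·x^3)·Dx^2 + (1 + 4·x + 6·x^2 + 4·x^3 + x^4)·Dx^3  (order 3).
h: a_k = 0, 0, -1, 2/3, -1/6, -2/5, 43/45, …
ICs: h(0) = 0, h′(0) = 0, h′′(0) = -2.

f: a_k = 0, -1, 0, 1/6, 0, -1/120, 0, …
f∘r: x↦r, Dx↦Dx/r' in L_f ⇒ L₀.
Integrate: L := L₀·Dx.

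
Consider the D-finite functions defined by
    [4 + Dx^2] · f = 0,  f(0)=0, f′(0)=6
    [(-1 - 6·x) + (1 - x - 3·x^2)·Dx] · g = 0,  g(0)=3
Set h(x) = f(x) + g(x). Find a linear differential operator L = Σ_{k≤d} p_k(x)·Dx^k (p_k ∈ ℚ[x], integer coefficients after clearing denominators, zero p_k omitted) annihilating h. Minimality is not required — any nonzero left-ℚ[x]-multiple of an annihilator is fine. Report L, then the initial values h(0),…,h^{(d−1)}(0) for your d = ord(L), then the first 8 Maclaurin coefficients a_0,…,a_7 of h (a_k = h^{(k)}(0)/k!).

L = (-92 - 608·x - 512·x^2 - 1104·x^3 - 360·x^4 - 432·x^5) + (24 - 4·x - 24·x^2 - 80·x^3 - 180·x^4 - 216·x^5 - 216·x^6)·Dx + (-23 - 152·x - 128·x^2 - 276·x^3 - 90·x^4 - 108·x^5)·Dx^2 + (6 - x - 6·x^2 - 20·x^3 - 45·x^4 - 54·x^5 - 54·x^6)·Dx^3  (order 3).
h: a_k = 3, 9, 12, 17, 57, 604/5, 291, 68347/105, …
ICs: h(0) = 3, h′(0) = 9, h′′(0) = 24.

f: a_k = 0, 6, 0, -4, 0, 4/5, 0, -8/105, …
g: a_k = 3, 3, 12, 21, 57, 120, 291, 651, …
Weyl lclm of L_f,L_g ⇒ L₀ (ord ≤ 3).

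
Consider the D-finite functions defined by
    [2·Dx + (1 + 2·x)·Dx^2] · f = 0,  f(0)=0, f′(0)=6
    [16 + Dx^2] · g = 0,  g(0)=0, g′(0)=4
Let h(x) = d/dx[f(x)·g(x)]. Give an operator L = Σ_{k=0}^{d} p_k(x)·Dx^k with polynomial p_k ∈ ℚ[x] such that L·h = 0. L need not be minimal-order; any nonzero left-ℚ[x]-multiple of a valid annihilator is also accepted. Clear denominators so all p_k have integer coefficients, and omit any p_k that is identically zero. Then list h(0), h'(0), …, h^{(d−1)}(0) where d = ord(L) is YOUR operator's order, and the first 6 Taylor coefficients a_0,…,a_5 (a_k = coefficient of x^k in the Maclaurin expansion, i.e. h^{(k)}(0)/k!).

f: a_k = 0, 6, -6, 8, -12, 96/5, …
g: a_k = 0, 4, 0, -32/3, 0, 128/15, …
f·g: L₀ = L_f ⊗_s L_g, ord ≤ 2·2.
Differentiate: ansatz ord ≤ ord L₀ ⇒ L.
L = (-896 + 28672·x + 282624·x^2 + 1032192·x^3 + 1826816·x^4 + 1572864·x^5 + 524288·x^6) + (576 + 12416·x + 66560·x^2 + 153600·x^3 + 163840·x^4 + 65536·x^5)·Dx + (280 + 6592·x + 44480·x^2 + 141312·x^3 + 234496·x^4 + 196608·x^5 + 65536·x^6)·Dx^2 + (36 + 776·x + 4160·x^2 + 9600·x^3 + 10240·x^4 + 4096·x^5)·Dx^3 + (21 + 300·x + 1676·x^2 + 4800·x^3 + 7520·x^4 + 6144·x^5 + 2048·x^6)·Dx^4  (order 4).
h: a_k = 0, 48, -72, -128, 80, 256, …
ICs: h(0) = 0, h′(0) = 48, h′′(0) = -144, h′′′(0) = -768.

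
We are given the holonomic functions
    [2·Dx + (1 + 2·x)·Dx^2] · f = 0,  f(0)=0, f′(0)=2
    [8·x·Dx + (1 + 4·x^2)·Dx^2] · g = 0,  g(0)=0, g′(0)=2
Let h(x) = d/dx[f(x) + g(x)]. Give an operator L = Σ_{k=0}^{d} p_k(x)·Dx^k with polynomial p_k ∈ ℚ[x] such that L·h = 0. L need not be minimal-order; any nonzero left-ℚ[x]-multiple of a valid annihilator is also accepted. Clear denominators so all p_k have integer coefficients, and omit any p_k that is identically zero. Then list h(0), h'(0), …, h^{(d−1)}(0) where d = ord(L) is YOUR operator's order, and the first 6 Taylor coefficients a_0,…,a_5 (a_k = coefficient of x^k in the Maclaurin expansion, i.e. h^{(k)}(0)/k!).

L = (-8 - 48·x + 96·x^2 + 64·x^3) + (-8 - 16·x + 192·x^3 + 128·x^4)·Dx + (-1 + 2·x + 8·x^2 + 16·x^3 + 48·x^4 + 32·x^5)·Dx^2  (order 2).
h: a_k = 4, -4, 0, -16, 64, -64, …
ICs: h(0) = 4, h′(0) = -4.

f: a_k = 0, 2, -2, 8/3, -4, 32/5, …
g: a_k = 0, 2, 0, -8/3, 0, 32/5, …
h₀=f+g: left-lcm gives L₀, ord ≤ 4.
Differentiate: ansatz ord ≤ ord L₀ ⇒ L.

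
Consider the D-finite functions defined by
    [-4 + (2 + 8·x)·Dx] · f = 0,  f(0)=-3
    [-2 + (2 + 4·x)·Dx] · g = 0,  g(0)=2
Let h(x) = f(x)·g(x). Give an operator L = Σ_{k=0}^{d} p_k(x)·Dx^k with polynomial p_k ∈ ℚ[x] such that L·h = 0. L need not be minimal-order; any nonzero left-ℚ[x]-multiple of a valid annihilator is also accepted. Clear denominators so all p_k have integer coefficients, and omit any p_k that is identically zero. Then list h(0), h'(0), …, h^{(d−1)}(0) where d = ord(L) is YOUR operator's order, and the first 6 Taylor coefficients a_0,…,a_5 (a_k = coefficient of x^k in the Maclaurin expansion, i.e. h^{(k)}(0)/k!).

L = (-3 - 8·x) + (1 + 6·x + 8·x^2)·Dx  (order 1).
h: a_k = -6, -18, 3, -9, 111/4, -351/4, …
ICs: h(0) = -6.

f: a_k = -3, -6, 6, -12, 30, -84, …
g: a_k = 2, 2, -1, 1, -5/4, 7/4, …
f·g: L₀ = L_f ⊗_s L_g, ord ≤ 1·1.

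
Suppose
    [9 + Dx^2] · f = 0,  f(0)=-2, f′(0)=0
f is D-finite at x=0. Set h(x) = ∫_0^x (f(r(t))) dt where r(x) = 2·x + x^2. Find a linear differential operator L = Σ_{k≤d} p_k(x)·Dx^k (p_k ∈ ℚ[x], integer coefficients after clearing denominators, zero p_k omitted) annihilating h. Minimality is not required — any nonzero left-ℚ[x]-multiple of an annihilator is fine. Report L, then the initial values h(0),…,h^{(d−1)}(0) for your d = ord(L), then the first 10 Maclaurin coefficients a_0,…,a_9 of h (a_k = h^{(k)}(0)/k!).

f: a_k = -2, 0, 9, 0, -27/4, 0, 81/40, 0, -729/2240, 0, …
f∘r: x↦r, Dx↦Dx/r' in L_f ⇒ L₀.
∫: right-multiply L₀ by Dx.
L = (36 + 108·x + 108·x^2 + 36·x^3)·Dx - Dx^2 + (1 + x)·Dx^3  (order 3).
h: a_k = 0, -2, 0, 12, 9, -99/5, -36, -162/35, 837/20, 6159/140, …
ICs: h(0) = 0, h′(0) = -2, h′′(0) = 0.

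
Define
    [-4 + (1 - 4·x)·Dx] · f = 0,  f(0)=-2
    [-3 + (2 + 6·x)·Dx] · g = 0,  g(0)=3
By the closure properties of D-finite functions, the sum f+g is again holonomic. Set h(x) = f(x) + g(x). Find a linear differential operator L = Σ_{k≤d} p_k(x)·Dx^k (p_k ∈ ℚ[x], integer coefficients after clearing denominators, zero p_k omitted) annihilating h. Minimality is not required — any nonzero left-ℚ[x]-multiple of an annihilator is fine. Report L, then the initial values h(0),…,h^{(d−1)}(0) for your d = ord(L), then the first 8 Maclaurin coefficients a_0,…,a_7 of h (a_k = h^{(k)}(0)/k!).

f: a_k = -2, -8, -32, -128, -512, -2048, -8192, -32768, …
g: a_k = 3, 9/2, -27/8, 81/16, -1215/128, 5103/256, -45927/1024, 216513/2048, …
h₀=f+g: left-lcm gives L₀, ord ≤ 2.
L = (-228 - 432·x) + (137 + 696·x + 1296·x^2)·Dx + (-10 - 62·x + 192·x^2 + 864·x^3)·Dx^2  (order 2).
h: a_k = 1, -7/2, -283/8, -1967/16, -66751/128, -519185/256, -8434535/1024, -66892351/2048, …
ICs: h(0) = 1, h′(0) = -7/2.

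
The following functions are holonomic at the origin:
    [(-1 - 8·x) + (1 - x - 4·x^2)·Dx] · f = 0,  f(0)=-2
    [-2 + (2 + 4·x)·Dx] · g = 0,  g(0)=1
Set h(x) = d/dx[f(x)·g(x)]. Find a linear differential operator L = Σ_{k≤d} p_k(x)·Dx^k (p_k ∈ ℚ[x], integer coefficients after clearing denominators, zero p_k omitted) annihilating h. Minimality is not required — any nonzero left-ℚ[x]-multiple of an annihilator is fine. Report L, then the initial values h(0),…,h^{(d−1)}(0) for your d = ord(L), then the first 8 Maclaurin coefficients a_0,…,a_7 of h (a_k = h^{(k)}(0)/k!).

L = (11 + 84·x + 243·x^2 + 360·x^3 + 240·x^4) + (-2 - 11·x - 9·x^2 + 58·x^3 + 144·x^4 + 96·x^5)·Dx  (order 1).
h: a_k = -4, -22, -84, -283, -1845/2, -11157/4, -8449, -195827/8, …
ICs: h(0) = -4.

f: a_k = -2, -2, -10, -18, -58, -130, -362, -882, …
g: a_k = 1, 1, -1/2, 1/2, -5/8, 7/8, -21/16, 33/16, …
Sym-product of L_f,L_g gives L₀ (≤ ord 1).
h₀' ⇒ L via d/dx closure of L₀.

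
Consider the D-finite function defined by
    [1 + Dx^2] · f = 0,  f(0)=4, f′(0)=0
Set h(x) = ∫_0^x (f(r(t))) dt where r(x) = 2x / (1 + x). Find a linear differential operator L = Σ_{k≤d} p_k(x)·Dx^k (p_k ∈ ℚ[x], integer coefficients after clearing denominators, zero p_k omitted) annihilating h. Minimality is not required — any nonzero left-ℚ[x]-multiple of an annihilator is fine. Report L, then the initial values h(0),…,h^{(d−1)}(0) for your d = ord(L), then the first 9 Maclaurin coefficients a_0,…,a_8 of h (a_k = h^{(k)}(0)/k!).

L = 4·Dx + (2 + 6·x + 6·x^2 + 2·x^3)·Dx^2 + (1 + 4·x + 6·x^2 + 4·x^3 + x^4)·Dx^3  (order 3).
h: a_k = 0, 4, 0, -8/3, 4, -64/15, 32/9, -88/45, -2/5, …
ICs: h(0) = 0, h′(0) = 4, h′′(0) = 0.

f: a_k = 4, 0, -2, 0, 1/6, 0, -1/180, 0, 1/10080, …
f∘r: x↦r, Dx↦Dx/r' in L_f ⇒ L₀.
h=∫h₀ ⇒ L = L₀·Dx.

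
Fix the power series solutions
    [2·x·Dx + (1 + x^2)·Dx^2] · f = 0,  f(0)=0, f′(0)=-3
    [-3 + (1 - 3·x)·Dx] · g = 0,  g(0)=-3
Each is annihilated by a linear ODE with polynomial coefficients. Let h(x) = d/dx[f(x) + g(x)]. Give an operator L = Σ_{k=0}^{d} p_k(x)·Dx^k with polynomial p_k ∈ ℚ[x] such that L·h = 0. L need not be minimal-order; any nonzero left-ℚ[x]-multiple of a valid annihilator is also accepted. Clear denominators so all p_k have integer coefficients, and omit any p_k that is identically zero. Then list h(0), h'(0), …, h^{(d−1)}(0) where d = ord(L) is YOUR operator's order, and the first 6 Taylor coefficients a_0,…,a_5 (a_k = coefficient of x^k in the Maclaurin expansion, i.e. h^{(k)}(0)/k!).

f: a_k = 0, -3, 0, 1, 0, -3/5, …
g: a_k = -3, -9, -27, -81, -243, -729, …
f+g: L₀ = lclm(L_f,L_g), ord ≤ 2+1.
Derive L from L₀ (diff closure).
L = (6 - 72·x - 18·x^2) + (-28 + 6·x - 60·x^2 - 18·x^3)·Dx + (3 - 8·x - 8·x^3 - 3·x^4)·Dx^2  (order 2).
h: a_k = -12, -54, -240, -972, -3648, -13122, …
ICs: h(0) = -12, h′(0) = -54.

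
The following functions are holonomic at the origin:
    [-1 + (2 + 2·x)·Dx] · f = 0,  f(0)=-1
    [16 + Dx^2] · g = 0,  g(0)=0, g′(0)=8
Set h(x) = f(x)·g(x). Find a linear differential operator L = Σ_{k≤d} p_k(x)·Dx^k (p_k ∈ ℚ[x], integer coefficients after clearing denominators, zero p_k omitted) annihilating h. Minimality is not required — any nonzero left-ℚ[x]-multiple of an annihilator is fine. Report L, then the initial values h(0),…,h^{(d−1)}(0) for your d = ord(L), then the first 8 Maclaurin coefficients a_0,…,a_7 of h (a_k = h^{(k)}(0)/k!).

L = (67 + 128·x + 64·x^2) + (-4 - 4·x)·Dx + (4 + 8·x + 4·x^2)·Dx^2  (order 2).
h: a_k = 0, -8, -4, 67/3, 61/6, -4661/240, -1187/160, 64235/8064, …
ICs: h(0) = 0, h′(0) = -8.

f: a_k = -1, -1/2, 1/8, -1/16, 5/128, -7/256, 21/1024, -33/2048, …
g: a_k = 0, 8, 0, -64/3, 0, 256/15, 0, -2048/315, …
L₀ := L_f ⊗_s L_g (sym. prod.), ord ≤ 2.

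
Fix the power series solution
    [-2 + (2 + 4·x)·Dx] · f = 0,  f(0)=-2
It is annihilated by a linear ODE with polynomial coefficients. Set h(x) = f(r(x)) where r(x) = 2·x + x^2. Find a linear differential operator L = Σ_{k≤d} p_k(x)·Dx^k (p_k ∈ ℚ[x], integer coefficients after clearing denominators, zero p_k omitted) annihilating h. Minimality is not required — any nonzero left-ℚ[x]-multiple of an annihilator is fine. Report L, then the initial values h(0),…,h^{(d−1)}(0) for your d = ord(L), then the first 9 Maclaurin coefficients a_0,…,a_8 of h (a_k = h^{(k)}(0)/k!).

L = (-2 - 2·x) + (1 + 4·x + 2·x^2)·Dx  (order 1).
h: a_k = -2, -4, 2, -4, 9, -22, 57, -154, 1717/4, …
ICs: h(0) = -2.

f: a_k = -2, -2, 1, -1, 5/4, -7/4, 21/8, -33/8, 429/64, …
Change of var in L_f (x↦r) gives L₀.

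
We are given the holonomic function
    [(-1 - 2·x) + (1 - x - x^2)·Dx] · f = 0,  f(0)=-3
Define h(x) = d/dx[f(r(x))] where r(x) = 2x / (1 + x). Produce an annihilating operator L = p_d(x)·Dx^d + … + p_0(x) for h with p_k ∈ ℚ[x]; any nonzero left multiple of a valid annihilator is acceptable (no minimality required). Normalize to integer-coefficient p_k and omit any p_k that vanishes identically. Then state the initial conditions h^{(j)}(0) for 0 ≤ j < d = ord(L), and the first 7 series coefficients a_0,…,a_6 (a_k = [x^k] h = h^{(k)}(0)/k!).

f: a_k = -3, -3, -6, -9, -15, -24, -39, …
L₀ from L_f via x↦r, Dx↦r'^{-1}Dx.
Differentiate: ansatz ord ≤ ord L₀ ⇒ L.
L = (6 + 30·x + 90·x^2 + 50·x^3) + (-1 - 6·x + 30·x^3 + 25·x^4)·Dx  (order 1).
h: a_k = -6, -36, -90, -360, -750, -2700, -5250, …
ICs: h(0) = -6.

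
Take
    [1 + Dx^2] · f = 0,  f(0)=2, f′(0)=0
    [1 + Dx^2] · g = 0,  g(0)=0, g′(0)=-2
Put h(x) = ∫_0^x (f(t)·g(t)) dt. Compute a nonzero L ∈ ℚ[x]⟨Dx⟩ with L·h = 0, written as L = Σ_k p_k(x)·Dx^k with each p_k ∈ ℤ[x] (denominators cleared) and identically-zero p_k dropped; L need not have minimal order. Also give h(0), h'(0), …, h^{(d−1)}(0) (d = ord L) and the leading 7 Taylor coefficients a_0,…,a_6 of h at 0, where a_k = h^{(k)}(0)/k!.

f: a_k = 2, 0, -1, 0, 1/12, 0, -1/360, …
g: a_k = 0, -2, 0, 1/3, 0, -1/60, 0, …
f·g: L₀ = L_f ⊗_s L_g, ord ≤ 2·2.
h=∫₀ˣh₀: take L = L₀·Dx.
L = 4·Dx^2 + Dx^4  (order 4).
h: a_k = 0, 0, -2, 0, 2/3, 0, -4/45, …
ICs: h(0) = 0, h′(0) = 0, h′′(0) = -4, h′′′(0) = 0.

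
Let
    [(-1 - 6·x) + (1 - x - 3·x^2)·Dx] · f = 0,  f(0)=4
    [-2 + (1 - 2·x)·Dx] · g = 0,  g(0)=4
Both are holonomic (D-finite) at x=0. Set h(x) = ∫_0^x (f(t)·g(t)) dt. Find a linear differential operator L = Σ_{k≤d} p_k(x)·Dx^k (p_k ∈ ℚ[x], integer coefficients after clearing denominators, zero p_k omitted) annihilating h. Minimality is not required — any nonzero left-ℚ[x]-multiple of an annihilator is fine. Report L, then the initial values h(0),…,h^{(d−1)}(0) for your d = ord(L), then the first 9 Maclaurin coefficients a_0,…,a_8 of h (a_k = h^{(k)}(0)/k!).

L = (-3 - 2·x + 18·x^2)·Dx + (1 - 3·x - x^2 + 6·x^3)·Dx^2  (order 2).
h: a_k = 0, 16, 24, 160/3, 108, 1168/5, 496, 1072, 2310, …
ICs: h(0) = 0, h′(0) = 16.

f: a_k = 4, 4, 16, 28, 76, 160, 388, 868, 2032, …
g: a_k = 4, 8, 16, 32, 64, 128, 256, 512, 1024, …
Product ⇒ symmetric product L₀, ord ≤ 1.
h=∫₀ˣh₀: take L = L₀·Dx.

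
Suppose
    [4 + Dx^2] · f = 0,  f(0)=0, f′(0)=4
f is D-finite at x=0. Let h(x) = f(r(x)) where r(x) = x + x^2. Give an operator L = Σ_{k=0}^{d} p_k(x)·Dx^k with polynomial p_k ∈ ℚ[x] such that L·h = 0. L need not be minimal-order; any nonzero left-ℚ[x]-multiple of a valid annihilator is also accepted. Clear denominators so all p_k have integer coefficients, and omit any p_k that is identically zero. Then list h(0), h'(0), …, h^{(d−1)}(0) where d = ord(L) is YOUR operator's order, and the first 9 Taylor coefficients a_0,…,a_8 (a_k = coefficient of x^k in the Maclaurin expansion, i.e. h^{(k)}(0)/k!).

L = (4 + 24·x + 48·x^2 + 32·x^3) - 2·Dx + (1 + 2·x)·Dx^2  (order 2).
h: a_k = 0, 4, 4, -8/3, -8, -112/15, 0, 1664/315, 224/45, …
ICs: h(0) = 0, h′(0) = 4.

f: a_k = 0, 4, 0, -8/3, 0, 8/15, 0, -16/315, 0, …
Change of var in L_f (x↦r) gives L₀.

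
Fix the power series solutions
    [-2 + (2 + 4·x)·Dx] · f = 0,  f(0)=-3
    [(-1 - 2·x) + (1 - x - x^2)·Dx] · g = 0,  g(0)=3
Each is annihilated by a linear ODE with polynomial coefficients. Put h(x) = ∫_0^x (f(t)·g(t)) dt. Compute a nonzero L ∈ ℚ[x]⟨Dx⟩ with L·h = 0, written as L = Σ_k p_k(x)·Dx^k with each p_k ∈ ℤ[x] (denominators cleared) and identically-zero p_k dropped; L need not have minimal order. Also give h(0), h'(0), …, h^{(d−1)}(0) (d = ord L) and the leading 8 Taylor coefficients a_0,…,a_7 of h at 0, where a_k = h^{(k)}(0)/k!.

L = (2 + 3·x + 3·x^2)·Dx + (-1 - x + 3·x^2 + 2·x^3)·Dx^2  (order 2).
h: a_k = 0, -9, -9, -15/2, -45/4, -99/8, -153/8, -2637/112, …
ICs: h(0) = 0, h′(0) = -9.

f: a_k = -3, -3, 3/2, -3/2, 15/8, -21/8, 63/16, -99/16, …
g: a_k = 3, 3, 6, 9, 15, 24, 39, 63, …
Product ⇒ symmetric product L₀, ord ≤ 1.
h=∫h₀ ⇒ L = L₀·Dx.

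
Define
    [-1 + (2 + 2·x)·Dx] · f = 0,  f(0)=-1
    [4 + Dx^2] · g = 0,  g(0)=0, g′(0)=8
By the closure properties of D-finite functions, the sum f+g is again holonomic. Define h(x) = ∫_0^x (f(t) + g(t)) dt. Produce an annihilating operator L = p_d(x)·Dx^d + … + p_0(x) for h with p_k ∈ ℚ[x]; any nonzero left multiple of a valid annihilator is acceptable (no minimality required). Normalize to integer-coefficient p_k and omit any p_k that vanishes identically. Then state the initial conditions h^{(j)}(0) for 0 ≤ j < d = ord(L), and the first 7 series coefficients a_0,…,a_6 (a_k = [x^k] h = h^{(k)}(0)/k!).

f: a_k = -1, -1/2, 1/8, -1/16, 5/128, -7/256, 21/1024, …
g: a_k = 0, 8, 0, -16/3, 0, 16/15, 0, …
f+g: L₀ = lclm(L_f,L_g), ord ≤ 1+2.
Integrate: L := L₀·Dx.
L = (-76 - 128·x - 64·x^2)·Dx + (120 + 376·x + 384·x^2 + 128·x^3)·Dx^2 + (-19 - 32·x - 16·x^2)·Dx^3 + (30 + 94·x + 96·x^2 + 32·x^3)·Dx^4  (order 4).
h: a_k = 0, -1, 15/4, 1/24, -259/192, 1/128, 3991/23040, …
ICs: h(0) = 0, h′(0) = -1, h′′(0) = 15/2, h′′′(0) = 1/4.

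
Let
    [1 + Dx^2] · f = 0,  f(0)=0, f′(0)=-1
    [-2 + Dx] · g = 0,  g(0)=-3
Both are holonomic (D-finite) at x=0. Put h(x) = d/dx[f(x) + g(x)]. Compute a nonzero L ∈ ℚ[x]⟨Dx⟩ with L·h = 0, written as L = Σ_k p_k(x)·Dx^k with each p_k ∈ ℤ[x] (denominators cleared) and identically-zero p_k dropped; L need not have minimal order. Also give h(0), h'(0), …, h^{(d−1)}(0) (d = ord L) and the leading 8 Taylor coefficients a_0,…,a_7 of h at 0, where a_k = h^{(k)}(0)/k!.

L = 2 - Dx + 2·Dx^2 - Dx^3  (order 3).
h: a_k = -7, -12, -23/2, -8, -97/24, -8/5, -383/720, -16/105, …
ICs: h(0) = -7, h′(0) = -12, h′′(0) = -23.

f: a_k = 0, -1, 0, 1/6, 0, -1/120, 0, 1/5040, …
g: a_k = -3, -6, -6, -4, -2, -4/5, -4/15, -8/105, …
f+g: L₀ = lclm(L_f,L_g), ord ≤ 2+1.
Derive L from L₀ (diff closure).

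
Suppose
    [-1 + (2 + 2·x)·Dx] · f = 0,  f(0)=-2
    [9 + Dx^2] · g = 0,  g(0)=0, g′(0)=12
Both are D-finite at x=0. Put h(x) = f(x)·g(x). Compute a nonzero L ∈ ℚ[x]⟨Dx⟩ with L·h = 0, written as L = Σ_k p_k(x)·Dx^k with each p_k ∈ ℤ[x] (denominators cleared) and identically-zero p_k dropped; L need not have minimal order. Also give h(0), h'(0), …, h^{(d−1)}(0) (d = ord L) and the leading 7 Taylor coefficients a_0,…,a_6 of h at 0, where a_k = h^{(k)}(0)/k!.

L = (39 + 72·x + 36·x^2) + (-4 - 4·x)·Dx + (4 + 8·x + 4·x^2)·Dx^2  (order 2).
h: a_k = 0, -24, -12, 39, 33/2, -1581/80, -1041/160, …
ICs: h(0) = 0, h′(0) = -24.

f: a_k = -2, -1, 1/4, -1/8, 5/64, -7/128, 21/512, …
g: a_k = 0, 12, 0, -18, 0, 81/10, 0, …
Product ⇒ symmetric product L₀, ord ≤ 2.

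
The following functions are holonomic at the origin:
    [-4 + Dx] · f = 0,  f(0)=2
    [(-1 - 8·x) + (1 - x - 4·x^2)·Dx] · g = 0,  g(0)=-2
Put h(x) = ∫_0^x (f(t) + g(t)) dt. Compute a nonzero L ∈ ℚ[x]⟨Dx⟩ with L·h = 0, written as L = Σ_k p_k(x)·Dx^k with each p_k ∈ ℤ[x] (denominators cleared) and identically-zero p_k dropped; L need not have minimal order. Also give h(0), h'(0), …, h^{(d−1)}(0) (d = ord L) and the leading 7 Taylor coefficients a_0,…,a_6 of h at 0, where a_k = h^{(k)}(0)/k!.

L = (24 - 16·x + 576·x^2 + 512·x^3)·Dx + (6 - 56·x - 208·x^2 + 128·x^3 + 256·x^4)·Dx^2 + (-3 + 15·x + 16·x^2 - 64·x^3 - 64·x^4)·Dx^3  (order 3).
h: a_k = 0, 0, 3, 2, 5/6, -22/3, -847/45, …
ICs: h(0) = 0, h′(0) = 0, h′′(0) = 6.

f: a_k = 2, 8, 16, 64/3, 64/3, 256/15, 512/45, …
g: a_k = -2, -2, -10, -18, -58, -130, -362, …
Sum ⇒ L₀ = lclm(L_f,L_g) in ℚ(x)⟨Dx⟩.
Integrate: L := L₀·Dx.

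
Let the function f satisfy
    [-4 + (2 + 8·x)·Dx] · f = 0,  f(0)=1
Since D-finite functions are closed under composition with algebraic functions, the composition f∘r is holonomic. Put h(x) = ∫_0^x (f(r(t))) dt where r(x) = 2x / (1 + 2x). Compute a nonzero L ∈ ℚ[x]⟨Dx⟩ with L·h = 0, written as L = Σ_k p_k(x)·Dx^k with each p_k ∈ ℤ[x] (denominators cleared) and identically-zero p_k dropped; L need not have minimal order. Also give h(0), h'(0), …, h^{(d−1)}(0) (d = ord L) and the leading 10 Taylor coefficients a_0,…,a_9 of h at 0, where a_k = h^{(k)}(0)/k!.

L = -4·Dx + (1 + 12·x + 20·x^2)·Dx^2  (order 2).
h: a_k = 0, 1, 2, -16/3, 20, -96, 544, -24064/7, 23392, -1510400/9, …
ICs: h(0) = 0, h′(0) = 1.

f: a_k = 1, 2, -2, 4, -10, 28, -84, 264, -858, 2860, …
L₀ from L_f via x↦r, Dx↦r'^{-1}Dx.
h=∫h₀ ⇒ L = L₀·Dx.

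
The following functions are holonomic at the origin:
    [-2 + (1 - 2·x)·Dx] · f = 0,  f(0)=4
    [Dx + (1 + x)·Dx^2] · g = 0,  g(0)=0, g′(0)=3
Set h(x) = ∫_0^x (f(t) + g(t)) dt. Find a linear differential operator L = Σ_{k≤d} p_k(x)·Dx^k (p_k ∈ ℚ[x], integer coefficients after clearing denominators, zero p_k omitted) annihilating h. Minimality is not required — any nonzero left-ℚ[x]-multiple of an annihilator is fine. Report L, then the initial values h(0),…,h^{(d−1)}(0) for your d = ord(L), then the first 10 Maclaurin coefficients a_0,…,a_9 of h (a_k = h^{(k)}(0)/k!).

f: a_k = 4, 8, 16, 32, 64, 128, 256, 512, 1024, 2048, …
g: a_k = 0, 3, -3/2, 1, -3/4, 3/5, -1/2, 3/7, -3/8, 1/3, …
h₀=f+g: left-lcm gives L₀, ord ≤ 3.
h=∫₀ˣh₀: take L = L₀·Dx.
L = (32 + 8·x)·Dx^2 + (22 + 56·x + 16·x^2)·Dx^3 + (-5 + 3·x + 12·x^2 + 4·x^3)·Dx^4  (order 4).
h: a_k = 0, 4, 11/2, 29/6, 33/4, 253/20, 643/30, 73/2, 3587/56, 8189/72, …
ICs: h(0) = 0, h′(0) = 4, h′′(0) = 11, h′′′(0) = 29.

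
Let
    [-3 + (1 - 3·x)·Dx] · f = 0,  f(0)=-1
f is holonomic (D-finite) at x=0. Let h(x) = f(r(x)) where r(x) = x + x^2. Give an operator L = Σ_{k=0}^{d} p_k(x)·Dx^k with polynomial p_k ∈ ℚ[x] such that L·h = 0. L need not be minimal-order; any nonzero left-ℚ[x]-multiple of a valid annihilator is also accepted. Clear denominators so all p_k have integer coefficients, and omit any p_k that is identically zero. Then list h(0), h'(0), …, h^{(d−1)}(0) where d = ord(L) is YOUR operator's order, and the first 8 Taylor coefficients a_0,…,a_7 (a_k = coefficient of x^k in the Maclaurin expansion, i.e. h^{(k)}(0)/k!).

f: a_k = -1, -3, -9, -27, -81, -243, -729, -2187, …
Change of var in L_f (x↦r) gives L₀.
L = (3 + 6·x) + (-1 + 3·x + 3·x^2)·Dx  (order 1).
h: a_k = -1, -3, -12, -45, -171, -648, -2457, -9315, …
ICs: h(0) = -1.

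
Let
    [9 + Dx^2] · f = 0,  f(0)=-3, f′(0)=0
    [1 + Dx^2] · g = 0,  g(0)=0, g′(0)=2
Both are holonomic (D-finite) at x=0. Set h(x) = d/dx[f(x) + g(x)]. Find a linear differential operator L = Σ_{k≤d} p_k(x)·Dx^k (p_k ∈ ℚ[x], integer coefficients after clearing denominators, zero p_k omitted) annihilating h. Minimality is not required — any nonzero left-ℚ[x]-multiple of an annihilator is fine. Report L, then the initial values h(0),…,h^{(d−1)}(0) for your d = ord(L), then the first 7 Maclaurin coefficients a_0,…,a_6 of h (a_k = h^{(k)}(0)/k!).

f: a_k = -3, 0, 27/2, 0, -81/8, 0, 243/80, …
g: a_k = 0, 2, 0, -1/3, 0, 1/60, 0, …
Sum ⇒ L₀ = lclm(L_f,L_g) in ℚ(x)⟨Dx⟩.
h₀' ⇒ L via d/dx closure of L₀.
L = 9 + 10·Dx^2 + Dx^4  (order 4).
h: a_k = 2, 27, -1, -81/2, 1/12, 729/40, -1/360, …
ICs: h(0) = 2, h′(0) = 27, h′′(0) = -2, h′′′(0) = -243.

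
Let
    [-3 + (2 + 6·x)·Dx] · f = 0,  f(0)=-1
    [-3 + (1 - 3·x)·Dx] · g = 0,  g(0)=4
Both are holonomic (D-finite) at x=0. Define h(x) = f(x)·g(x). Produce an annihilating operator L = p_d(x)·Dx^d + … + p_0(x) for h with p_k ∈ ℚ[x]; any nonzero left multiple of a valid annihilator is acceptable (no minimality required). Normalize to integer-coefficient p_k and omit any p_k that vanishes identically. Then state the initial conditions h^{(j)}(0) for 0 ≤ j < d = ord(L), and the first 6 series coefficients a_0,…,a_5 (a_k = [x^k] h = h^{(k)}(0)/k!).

L = (9 + 9·x) + (-2 + 18·x^2)·Dx  (order 1).
h: a_k = -4, -18, -99/2, -621/4, -14499/32, -88695/64, …
ICs: h(0) = -4.

f: a_k = -1, -3/2, 9/8, -27/16, 405/128, -1701/256, …
g: a_k = 4, 12, 36, 108, 324, 972, …
Product ⇒ symmetric product L₀, ord ≤ 1.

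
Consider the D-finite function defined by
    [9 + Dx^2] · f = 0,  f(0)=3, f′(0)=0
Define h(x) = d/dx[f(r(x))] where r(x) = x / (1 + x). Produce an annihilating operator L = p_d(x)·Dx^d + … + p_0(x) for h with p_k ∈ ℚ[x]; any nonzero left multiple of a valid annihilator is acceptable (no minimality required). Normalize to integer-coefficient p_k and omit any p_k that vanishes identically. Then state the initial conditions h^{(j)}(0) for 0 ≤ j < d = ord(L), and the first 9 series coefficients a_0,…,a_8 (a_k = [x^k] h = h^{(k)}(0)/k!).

L = (15 + 12·x + 6·x^2) + (6 + 18·x + 18·x^2 + 6·x^3)·Dx + (1 + 4·x + 6·x^2 + 4·x^3 + x^4)·Dx^2  (order 2).
h: a_k = 0, -27, 81, -243/2, 135/2, 7371/40, -28917/40, 880659/560, -1475739/560, …
ICs: h(0) = 0, h′(0) = -27.

f: a_k = 3, 0, -27/2, 0, 81/8, 0, -243/80, 0, 2187/4480, …
Change of var in L_f (x↦r) gives L₀.
h=h₀': d/dx-closure on L₀ ⇒ L.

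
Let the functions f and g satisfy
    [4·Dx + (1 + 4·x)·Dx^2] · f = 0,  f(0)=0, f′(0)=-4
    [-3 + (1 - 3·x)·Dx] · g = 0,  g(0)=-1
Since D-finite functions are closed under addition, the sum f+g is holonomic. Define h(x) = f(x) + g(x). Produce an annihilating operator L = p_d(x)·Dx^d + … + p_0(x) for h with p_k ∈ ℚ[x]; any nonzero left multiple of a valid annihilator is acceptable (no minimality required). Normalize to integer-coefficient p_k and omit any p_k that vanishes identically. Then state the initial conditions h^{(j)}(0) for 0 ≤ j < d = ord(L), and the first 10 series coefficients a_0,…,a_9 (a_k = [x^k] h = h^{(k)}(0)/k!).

L = (-204 - 144·x)·Dx + (-11 - 312·x - 288·x^2)·Dx^2 + (5 + 11·x - 54·x^2 - 72·x^3)·Dx^3  (order 3).
h: a_k = -1, -7, -1, -145/3, -17, -2239/5, -139/3, -31693/7, 1631, -439291/9, …
ICs: h(0) = -1, h′(0) = -7, h′′(0) = -2.

f: a_k = 0, -4, 8, -64/3, 64, -1024/5, 2048/3, -16384/7, 8192, -262144/9, …
g: a_k = -1, -3, -9, -27, -81, -243, -729, -2187, -6561, -19683, …
Weyl lclm of L_f,L_g ⇒ L₀ (ord ≤ 3).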